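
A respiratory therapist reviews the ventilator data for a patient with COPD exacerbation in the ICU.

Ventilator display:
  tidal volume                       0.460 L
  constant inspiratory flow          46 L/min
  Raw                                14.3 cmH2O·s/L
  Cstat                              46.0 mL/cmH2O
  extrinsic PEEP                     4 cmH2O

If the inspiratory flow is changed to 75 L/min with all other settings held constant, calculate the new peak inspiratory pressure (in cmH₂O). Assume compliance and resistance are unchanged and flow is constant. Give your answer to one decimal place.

31.9

Flow: 46 L/min ÷ 60 = 0.7667 L/s.
New flow: 75 L/min ÷ 60 = 1.25 L/s.
PIP = Vt/C + R·V̇ + PEEP (constant-flow equation of motion).
Only the resistive term changes: ΔPIP = R × ΔV̇ = 14.3 × (1.25 − 0.7667) = 14.3 × 0.4833 = 6.911 cmH2O.
Original PIP = 460/46.0 + 14.3×0.7667 + 4 = 24.964 cmH2O; new PIP = 24.964 + (6.911) = 31.875 cmH2O.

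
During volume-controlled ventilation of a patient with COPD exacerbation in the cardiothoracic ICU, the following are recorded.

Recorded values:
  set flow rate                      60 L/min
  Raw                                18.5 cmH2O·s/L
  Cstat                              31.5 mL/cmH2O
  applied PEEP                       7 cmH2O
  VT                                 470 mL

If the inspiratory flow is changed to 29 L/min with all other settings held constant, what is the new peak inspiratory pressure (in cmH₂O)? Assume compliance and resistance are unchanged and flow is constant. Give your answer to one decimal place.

30.9

Flow: 60 L/min ÷ 60 = 1 L/s.
New flow: 29 L/min ÷ 60 = 0.4833 L/s.
PIP = Vt/C + R·V̇ + PEEP (constant-flow equation of motion).
Only the resistive term changes: ΔPIP = R × ΔV̇ = 18.5 × (0.4833 − 1) = 18.5 × -0.5167 = -9.559 cmH2O.
Original PIP = 470/31.5 + 18.5×1 + 7 = 40.421 cmH2O; new PIP = 40.421 + (-9.559) = 30.862 cmH2O.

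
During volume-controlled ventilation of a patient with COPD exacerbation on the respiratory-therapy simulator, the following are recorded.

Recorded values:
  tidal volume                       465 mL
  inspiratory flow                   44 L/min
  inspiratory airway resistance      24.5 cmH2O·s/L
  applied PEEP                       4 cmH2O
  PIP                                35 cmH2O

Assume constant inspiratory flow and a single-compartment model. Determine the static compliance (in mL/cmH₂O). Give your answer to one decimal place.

35.7

Flow: 44 L/min ÷ 60 = 0.7333 L/s.
Equation of motion (constant flow): PIP = Vt/C + R·V̇ + PEEP.
Vt/C = PIP − R·V̇ − PEEP = 35 − 24.5×0.7333 − 4 = 35 − 17.966 − 4 = 13.034 cmH2O.
C = Vt / 13.034 = 465 / 13.034 = 35.676 mL/cmH2O.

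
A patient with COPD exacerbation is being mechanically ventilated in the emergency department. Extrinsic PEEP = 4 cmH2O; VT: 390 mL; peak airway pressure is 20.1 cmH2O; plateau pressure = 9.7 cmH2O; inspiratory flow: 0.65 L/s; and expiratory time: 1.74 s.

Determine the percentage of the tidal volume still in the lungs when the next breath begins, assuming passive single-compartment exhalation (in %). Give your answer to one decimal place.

R = (PIP − Pplat)/V̇ = (20.1 − 9.7) / 0.65 = 10.4/0.65 = 16.0 cmH2O·s/L.
C = Vt/(Pplat − PEEP) = 390.0 / (9.7 − 4) = 390.0/5.7 = 68.421 mL/cmH2O.
τ = R × C = 16.0 × 0.06842 L/cmH2O = 1.095 s.
Fraction remaining at end-expiration = e^(−Te/τ) = e^(−1.74/1.095) = 0.2041 → 20.41%.

20.4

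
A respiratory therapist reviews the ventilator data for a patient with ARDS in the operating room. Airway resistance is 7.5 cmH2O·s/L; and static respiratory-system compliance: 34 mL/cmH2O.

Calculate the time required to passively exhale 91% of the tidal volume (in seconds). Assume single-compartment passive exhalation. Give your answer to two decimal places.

τ = R × C = 7.5 × 34 mL/cmH2O = 7.5 × 0.034 L/cmH2O = 0.255 s.
Exhaled fraction f = 1 − e^(−t/τ) → t = −τ·ln(1 − f) = −0.255·ln(0.09) = 0.614 s.

0.61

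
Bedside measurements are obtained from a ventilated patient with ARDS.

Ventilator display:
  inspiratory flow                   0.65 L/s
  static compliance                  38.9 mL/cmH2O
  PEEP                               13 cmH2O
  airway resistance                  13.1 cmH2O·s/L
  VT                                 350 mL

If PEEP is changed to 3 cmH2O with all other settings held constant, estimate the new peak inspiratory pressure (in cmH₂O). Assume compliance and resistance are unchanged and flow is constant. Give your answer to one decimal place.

20.5

PIP = Vt/C + R·V̇ + PEEP (constant-flow equation of motion).
Only the baseline term changes: ΔPIP = ΔPEEP = 3 − 13 = -10.0 cmH2O.
Original PIP = 350/38.9 + 13.1×0.65 + 13 = 30.512 cmH2O; new PIP = 30.512 + (-10.0) = 20.512 cmH2O.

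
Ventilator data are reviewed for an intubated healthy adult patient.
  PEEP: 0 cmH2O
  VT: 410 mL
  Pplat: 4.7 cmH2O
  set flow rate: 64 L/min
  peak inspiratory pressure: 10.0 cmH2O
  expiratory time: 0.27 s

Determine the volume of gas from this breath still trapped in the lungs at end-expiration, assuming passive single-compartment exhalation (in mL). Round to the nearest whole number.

Flow: 64 L/min ÷ 60 = 1.0667 L/s.
R = (PIP − Pplat)/V̇ = (10.0 − 4.7) / 1.0667 = 5.3/1.0667 = 4.969 cmH2O·s/L.
C = Vt/(Pplat − PEEP) = 410.0 / (4.7 − 0) = 410.0/4.7 = 87.234 mL/cmH2O.
τ = R × C = 4.969 × 0.08723 L/cmH2O = 0.4334 s.
Fraction remaining = e^(−Te/τ) = e^(−0.27/0.4334) = 0.5363.
Trapped volume = 410.0 × 0.5363 = 219.88 mL.

220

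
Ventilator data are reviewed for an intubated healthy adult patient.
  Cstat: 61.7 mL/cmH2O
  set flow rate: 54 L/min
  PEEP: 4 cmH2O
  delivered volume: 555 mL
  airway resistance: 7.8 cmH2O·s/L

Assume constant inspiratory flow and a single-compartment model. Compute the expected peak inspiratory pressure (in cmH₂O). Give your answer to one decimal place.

20.0

Flow: 54 L/min ÷ 60 = 0.9 L/s.
Equation of motion (constant flow): PIP = Vt/C + R·V̇ + PEEP.
PIP = 555/61.7 + 7.8×0.9 + 4 = 8.995 + 7.02 + 4 = 20.015 cmH2O.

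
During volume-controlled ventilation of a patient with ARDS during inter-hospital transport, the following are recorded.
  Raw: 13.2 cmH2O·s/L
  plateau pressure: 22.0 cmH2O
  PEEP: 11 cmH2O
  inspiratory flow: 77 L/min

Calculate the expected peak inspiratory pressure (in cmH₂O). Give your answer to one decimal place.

38.9

Flow: 77 L/min ÷ 60 = 1.2833 L/s.
PIP = Pplat + Raw × flow = 22.0 + 13.2 × 1.2833 = 22.0 + 16.94 = 38.94 cmH2O.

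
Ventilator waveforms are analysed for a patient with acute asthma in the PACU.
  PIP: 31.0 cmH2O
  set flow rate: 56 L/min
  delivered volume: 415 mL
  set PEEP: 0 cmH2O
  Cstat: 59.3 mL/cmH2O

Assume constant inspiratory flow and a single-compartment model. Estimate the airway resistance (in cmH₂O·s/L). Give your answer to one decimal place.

Flow: 56 L/min ÷ 60 = 0.9333 L/s.
Equation of motion (constant flow): PIP = Vt/C + R·V̇ + PEEP.
R·V̇ = PIP − Vt/C − PEEP = 31.0 − 415/59.3 − 0 = 31.0 − 6.998 − 0 = 24.002 cmH2O.
R = 24.002 / 0.9333 = 25.717 cmH2O·s/L.

25.7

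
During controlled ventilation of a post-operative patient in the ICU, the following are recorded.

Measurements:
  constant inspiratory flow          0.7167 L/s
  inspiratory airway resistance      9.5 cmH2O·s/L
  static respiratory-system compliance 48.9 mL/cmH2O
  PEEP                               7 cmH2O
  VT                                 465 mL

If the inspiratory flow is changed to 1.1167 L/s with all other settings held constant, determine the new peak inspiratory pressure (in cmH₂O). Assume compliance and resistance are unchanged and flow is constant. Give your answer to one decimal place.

27.1

PIP = Vt/C + R·V̇ + PEEP (constant-flow equation of motion).
Only the resistive term changes: ΔPIP = R × ΔV̇ = 9.5 × (1.1167 − 0.7167) = 9.5 × 0.4 = 3.8 cmH2O.
Original PIP = 465/48.9 + 9.5×0.7167 + 7 = 23.318 cmH2O; new PIP = 23.318 + (3.8) = 27.118 cmH2O.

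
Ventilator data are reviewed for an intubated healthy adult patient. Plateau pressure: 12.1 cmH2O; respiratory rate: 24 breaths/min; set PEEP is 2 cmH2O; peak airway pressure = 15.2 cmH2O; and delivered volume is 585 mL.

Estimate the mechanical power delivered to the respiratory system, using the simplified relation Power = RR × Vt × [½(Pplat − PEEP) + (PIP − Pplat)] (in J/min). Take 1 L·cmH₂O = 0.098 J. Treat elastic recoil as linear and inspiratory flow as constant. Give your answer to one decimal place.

Per-breath work = Vt × [½(Pplat−PEEP) + (PIP−Pplat)] = 0.585 × [0.5×10.1 + 3.1] = 0.585 × 8.15 = 4.768 L·cmH2O.
Power = 24 × 4.768 = 114.43 L·cmH2O/min.
× 0.098 J/(L·cmH2O) → 11.214 J/min.

11.2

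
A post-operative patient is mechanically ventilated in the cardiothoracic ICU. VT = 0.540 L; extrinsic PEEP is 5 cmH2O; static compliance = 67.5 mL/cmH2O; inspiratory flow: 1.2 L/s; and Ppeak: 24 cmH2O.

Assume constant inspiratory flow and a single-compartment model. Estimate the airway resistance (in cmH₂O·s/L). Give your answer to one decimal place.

Equation of motion (constant flow): PIP = Vt/C + R·V̇ + PEEP.
R·V̇ = PIP − Vt/C − PEEP = 24 − 540/67.5 − 5 = 24 − 8.0 − 5 = 11.0 cmH2O.
R = 11.0 / 1.2 = 9.167 cmH2O·s/L.

9.2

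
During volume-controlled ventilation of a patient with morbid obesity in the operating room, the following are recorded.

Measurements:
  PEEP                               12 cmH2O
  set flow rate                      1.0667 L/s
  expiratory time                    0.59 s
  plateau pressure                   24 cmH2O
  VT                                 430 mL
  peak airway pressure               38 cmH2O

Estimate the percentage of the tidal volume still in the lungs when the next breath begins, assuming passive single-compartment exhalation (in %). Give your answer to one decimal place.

28.5

R = (PIP − Pplat)/V̇ = (38 − 24) / 1.0667 = 14.0/1.0667 = 13.125 cmH2O·s/L.
C = Vt/(Pplat − PEEP) = 430.0 / (24 − 12) = 430.0/12.0 = 35.833 mL/cmH2O.
τ = R × C = 13.125 × 0.03583 L/cmH2O = 0.4703 s.
Fraction remaining at end-expiration = e^(−Te/τ) = e^(−0.59/0.4703) = 0.2852 → 28.52%.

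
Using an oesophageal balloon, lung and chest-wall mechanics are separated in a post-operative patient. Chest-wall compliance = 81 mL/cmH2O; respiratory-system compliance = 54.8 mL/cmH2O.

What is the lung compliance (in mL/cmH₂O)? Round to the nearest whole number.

169

1/CL = 1/Crs − 1/Ccw.
1/CL = 1/54.8 − 1/81 = 0.005902.
CL = 169.43 mL/cmH2O.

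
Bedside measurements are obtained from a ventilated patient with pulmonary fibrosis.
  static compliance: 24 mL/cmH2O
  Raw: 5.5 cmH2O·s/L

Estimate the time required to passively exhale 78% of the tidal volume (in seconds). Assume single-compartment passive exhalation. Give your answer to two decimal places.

τ = R × C = 5.5 × 24 mL/cmH2O = 5.5 × 0.024 L/cmH2O = 0.132 s.
Exhaled fraction f = 1 − e^(−t/τ) → t = −τ·ln(1 − f) = −0.132·ln(0.22) = 0.1999 s.

0.20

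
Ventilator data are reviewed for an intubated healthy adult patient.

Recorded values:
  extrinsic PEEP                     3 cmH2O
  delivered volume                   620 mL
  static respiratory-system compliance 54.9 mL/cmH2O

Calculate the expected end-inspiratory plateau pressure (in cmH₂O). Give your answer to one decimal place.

Pplat = PEEP + Vt / Cstat = 3 + 620 / 54.9 = 3 + 11.293 = 14.293 cmH2O.

14.3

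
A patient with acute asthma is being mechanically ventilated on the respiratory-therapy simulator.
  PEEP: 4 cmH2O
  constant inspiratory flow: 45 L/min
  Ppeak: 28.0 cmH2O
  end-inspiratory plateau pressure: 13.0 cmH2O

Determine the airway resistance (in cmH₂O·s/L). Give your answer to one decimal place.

20.0

Flow: 45 L/min ÷ 60 = 0.75 L/s.
Raw = (PIP − Pplat) / flow = (28.0 − 13.0) / 0.75 = 15.0 / 0.75 = 20.0 cmH2O·s/L.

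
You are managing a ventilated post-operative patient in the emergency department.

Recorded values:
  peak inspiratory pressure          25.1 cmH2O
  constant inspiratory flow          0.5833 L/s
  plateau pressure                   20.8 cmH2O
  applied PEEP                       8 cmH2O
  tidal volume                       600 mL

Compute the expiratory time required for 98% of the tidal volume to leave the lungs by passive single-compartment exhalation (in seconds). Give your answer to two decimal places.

1.35

R = (PIP − Pplat)/V̇ = (25.1 − 20.8) / 0.5833 = 4.3/0.5833 = 7.372 cmH2O·s/L.
C = Vt/(Pplat − PEEP) = 600.0 / (20.8 − 8) = 600.0/12.8 = 46.875 mL/cmH2O.
τ = R × C = 7.372 × 0.04688 L/cmH2O = 0.3456 s.
t = −τ·ln(1 − 0.98) = −0.3456·ln(0.02) = 1.352 s.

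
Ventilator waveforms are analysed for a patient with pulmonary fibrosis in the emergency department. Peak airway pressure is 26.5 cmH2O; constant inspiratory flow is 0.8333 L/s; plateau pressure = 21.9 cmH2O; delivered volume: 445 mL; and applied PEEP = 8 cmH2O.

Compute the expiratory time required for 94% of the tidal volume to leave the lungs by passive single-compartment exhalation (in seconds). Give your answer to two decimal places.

R = (PIP − Pplat)/V̇ = (26.5 − 21.9) / 0.8333 = 4.6/0.8333 = 5.52 cmH2O·s/L.
C = Vt/(Pplat − PEEP) = 445.0 / (21.9 − 8) = 445.0/13.9 = 32.014 mL/cmH2O.
τ = R × C = 5.52 × 0.03201 L/cmH2O = 0.1767 s.
t = −τ·ln(1 − 0.94) = −0.1767·ln(0.06) = 0.4971 s.

0.50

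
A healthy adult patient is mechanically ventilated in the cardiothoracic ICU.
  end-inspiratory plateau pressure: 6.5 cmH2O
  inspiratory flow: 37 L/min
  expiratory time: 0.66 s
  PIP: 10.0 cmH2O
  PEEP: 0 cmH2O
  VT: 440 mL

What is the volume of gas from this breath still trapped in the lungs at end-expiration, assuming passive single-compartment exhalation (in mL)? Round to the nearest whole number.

79

Flow: 37 L/min ÷ 60 = 0.6167 L/s.
R = (PIP − Pplat)/V̇ = (10.0 − 6.5) / 0.6167 = 3.5/0.6167 = 5.675 cmH2O·s/L.
C = Vt/(Pplat − PEEP) = 440.0 / (6.5 − 0) = 440.0/6.5 = 67.692 mL/cmH2O.
τ = R × C = 5.675 × 0.06769 L/cmH2O = 0.3841 s.
Fraction remaining = e^(−Te/τ) = e^(−0.66/0.3841) = 0.1794.
Trapped volume = 440.0 × 0.1794 = 78.936 mL.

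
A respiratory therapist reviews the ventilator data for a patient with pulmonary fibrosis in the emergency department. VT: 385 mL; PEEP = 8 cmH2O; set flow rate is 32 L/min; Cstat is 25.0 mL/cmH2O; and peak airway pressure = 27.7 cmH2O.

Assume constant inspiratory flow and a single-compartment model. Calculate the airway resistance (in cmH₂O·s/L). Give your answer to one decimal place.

Flow: 32 L/min ÷ 60 = 0.5333 L/s.
Equation of motion (constant flow): PIP = Vt/C + R·V̇ + PEEP.
R·V̇ = PIP − Vt/C − PEEP = 27.7 − 385/25.0 − 8 = 27.7 − 15.4 − 8 = 4.3 cmH2O.
R = 4.3 / 0.5333 = 8.063 cmH2O·s/L.

8.1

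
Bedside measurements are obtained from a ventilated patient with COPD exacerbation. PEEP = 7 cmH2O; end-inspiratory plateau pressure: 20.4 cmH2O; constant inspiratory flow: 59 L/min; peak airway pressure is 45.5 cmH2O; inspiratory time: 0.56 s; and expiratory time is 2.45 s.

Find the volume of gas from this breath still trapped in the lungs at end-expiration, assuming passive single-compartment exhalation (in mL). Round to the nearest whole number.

Flow: 59 L/min ÷ 60 = 0.9833 L/s.
Vt = flow × Ti = 0.9833 L/s × 0.56 s × 1000 mL/L = 550.65 mL.
R = (PIP − Pplat)/V̇ = (45.5 − 20.4) / 0.9833 = 25.1/0.9833 = 25.526 cmH2O·s/L.
C = Vt/(Pplat − PEEP) = 550.65 / (20.4 − 7) = 550.65/13.4 = 41.093 mL/cmH2O.
τ = R × C = 25.526 × 0.04109 L/cmH2O = 1.049 s.
Fraction remaining = e^(−Te/τ) = e^(−2.45/1.049) = 0.09676.
Trapped volume = 550.65 × 0.09676 = 53.281 mL.

53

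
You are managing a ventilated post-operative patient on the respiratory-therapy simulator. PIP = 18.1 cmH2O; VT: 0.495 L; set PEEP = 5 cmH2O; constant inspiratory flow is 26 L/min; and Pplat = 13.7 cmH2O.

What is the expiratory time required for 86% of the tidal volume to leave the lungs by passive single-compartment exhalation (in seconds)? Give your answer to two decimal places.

1.14

Flow: 26 L/min ÷ 60 = 0.4333 L/s.
R = (PIP − Pplat)/V̇ = (18.1 − 13.7) / 0.4333 = 4.4/0.4333 = 10.155 cmH2O·s/L.
C = Vt/(Pplat − PEEP) = 495.0 / (13.7 − 5) = 495.0/8.7 = 56.897 mL/cmH2O.
τ = R × C = 10.155 × 0.0569 L/cmH2O = 0.5778 s.
t = −τ·ln(1 − 0.86) = −0.5778·ln(0.14) = 1.136 s.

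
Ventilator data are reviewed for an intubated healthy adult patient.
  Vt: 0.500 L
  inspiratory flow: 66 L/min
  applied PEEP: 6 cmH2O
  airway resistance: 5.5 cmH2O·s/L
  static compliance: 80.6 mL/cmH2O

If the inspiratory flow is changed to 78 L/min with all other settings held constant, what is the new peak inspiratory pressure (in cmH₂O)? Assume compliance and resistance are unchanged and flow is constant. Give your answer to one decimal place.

Flow: 66 L/min ÷ 60 = 1.1 L/s.
New flow: 78 L/min ÷ 60 = 1.3 L/s.
PIP = Vt/C + R·V̇ + PEEP (constant-flow equation of motion).
Only the resistive term changes: ΔPIP = R × ΔV̇ = 5.5 × (1.3 − 1.1) = 5.5 × 0.2 = 1.1 cmH2O.
Original PIP = 500/80.6 + 5.5×1.1 + 6 = 18.253 cmH2O; new PIP = 18.253 + (1.1) = 19.353 cmH2O.

19.4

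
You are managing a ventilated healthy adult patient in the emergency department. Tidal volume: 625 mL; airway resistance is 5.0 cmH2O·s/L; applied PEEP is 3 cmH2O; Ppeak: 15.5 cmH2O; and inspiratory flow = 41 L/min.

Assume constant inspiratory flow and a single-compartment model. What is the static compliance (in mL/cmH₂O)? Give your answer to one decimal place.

68.8

Flow: 41 L/min ÷ 60 = 0.6833 L/s.
Equation of motion (constant flow): PIP = Vt/C + R·V̇ + PEEP.
Vt/C = PIP − R·V̇ − PEEP = 15.5 − 5.0×0.6833 − 3 = 15.5 − 3.417 − 3 = 9.083 cmH2O.
C = Vt / 9.083 = 625 / 9.083 = 68.81 mL/cmH2O.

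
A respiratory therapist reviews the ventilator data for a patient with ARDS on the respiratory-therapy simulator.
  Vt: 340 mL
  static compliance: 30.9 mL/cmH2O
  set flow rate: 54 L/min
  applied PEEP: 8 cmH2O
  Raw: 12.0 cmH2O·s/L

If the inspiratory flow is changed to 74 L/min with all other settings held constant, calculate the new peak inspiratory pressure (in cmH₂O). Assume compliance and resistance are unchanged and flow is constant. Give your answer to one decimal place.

Flow: 54 L/min ÷ 60 = 0.9 L/s.
New flow: 74 L/min ÷ 60 = 1.2333 L/s.
PIP = Vt/C + R·V̇ + PEEP (constant-flow equation of motion).
Only the resistive term changes: ΔPIP = R × ΔV̇ = 12.0 × (1.2333 − 0.9) = 12.0 × 0.3333 = 4.0 cmH2O.
Original PIP = 340/30.9 + 12.0×0.9 + 8 = 29.803 cmH2O; new PIP = 29.803 + (4.0) = 33.803 cmH2O.

33.8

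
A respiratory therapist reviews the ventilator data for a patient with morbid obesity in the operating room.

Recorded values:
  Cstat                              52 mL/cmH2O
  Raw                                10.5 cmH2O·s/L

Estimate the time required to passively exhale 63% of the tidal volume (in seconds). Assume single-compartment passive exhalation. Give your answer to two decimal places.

τ = R × C = 10.5 × 52 mL/cmH2O = 10.5 × 0.052 L/cmH2O = 0.546 s.
Exhaled fraction f = 1 − e^(−t/τ) → t = −τ·ln(1 − f) = −0.546·ln(0.37) = 0.5429 s.

0.54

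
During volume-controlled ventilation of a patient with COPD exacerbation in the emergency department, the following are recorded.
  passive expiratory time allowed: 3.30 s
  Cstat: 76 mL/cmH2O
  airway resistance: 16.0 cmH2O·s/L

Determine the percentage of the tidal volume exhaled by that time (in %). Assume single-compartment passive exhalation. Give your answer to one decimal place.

93.4

τ = R × C = 16.0 × 76 mL/cmH2O = 16.0 × 0.076 L/cmH2O = 1.216 s.
Passive exhalation: V(t)/V₀ = e^(−t/τ) = e^(−3.30/1.216) = 0.06628.
Fraction exhaled = 1 − 0.06628 = 0.9337 → 93.37%.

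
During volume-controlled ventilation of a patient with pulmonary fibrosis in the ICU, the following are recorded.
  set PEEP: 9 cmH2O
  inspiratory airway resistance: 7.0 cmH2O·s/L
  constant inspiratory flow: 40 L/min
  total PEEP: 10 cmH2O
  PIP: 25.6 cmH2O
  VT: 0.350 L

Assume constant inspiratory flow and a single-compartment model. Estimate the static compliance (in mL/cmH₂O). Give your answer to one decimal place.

32.0

Flow: 40 L/min ÷ 60 = 0.6667 L/s.
Total PEEP = 10 cmH2O (set 9 + intrinsic 1); this is the baseline alveolar pressure.
Equation of motion (constant flow): PIP = Vt/C + R·V̇ + PEEP.
Vt/C = PIP − R·V̇ − PEEP = 25.6 − 7.0×0.6667 − 10 = 25.6 − 4.667 − 10 = 10.933 cmH2O.
C = Vt / 10.933 = 350 / 10.933 = 32.013 mL/cmH2O.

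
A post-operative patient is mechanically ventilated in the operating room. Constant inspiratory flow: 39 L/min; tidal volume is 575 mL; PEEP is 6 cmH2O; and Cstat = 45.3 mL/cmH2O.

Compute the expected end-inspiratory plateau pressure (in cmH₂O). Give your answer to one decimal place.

18.7

Pplat = PEEP + Vt / Cstat = 6 + 575 / 45.3 = 6 + 12.693 = 18.693 cmH2O.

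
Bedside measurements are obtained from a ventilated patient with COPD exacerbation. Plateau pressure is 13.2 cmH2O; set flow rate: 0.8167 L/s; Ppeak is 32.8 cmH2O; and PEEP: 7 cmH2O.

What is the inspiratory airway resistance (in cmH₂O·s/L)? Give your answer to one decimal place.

24.0

Raw = (PIP − Pplat) / flow = (32.8 − 13.2) / 0.8167 = 19.6 / 0.8167 = 23.999 cmH2O·s/L.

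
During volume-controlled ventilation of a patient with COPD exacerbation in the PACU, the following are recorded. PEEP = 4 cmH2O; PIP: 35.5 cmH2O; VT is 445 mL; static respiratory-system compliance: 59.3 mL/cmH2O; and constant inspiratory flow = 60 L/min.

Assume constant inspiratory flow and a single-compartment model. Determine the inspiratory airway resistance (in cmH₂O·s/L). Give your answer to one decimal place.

24.0

Flow: 60 L/min ÷ 60 = 1 L/s.
Equation of motion (constant flow): PIP = Vt/C + R·V̇ + PEEP.
R·V̇ = PIP − Vt/C − PEEP = 35.5 − 445/59.3 − 4 = 35.5 − 7.504 − 4 = 23.996 cmH2O.
R = 23.996 / 1 = 23.996 cmH2O·s/L.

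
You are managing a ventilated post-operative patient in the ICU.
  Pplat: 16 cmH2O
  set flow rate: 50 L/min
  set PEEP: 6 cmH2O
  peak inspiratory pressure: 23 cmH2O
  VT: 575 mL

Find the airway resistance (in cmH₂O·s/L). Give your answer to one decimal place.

Flow: 50 L/min ÷ 60 = 0.8333 L/s.
Raw = (PIP − Pplat) / flow = (23 − 16) / 0.8333 = 7.0 / 0.8333 = 8.4 cmH2O·s/L.

8.4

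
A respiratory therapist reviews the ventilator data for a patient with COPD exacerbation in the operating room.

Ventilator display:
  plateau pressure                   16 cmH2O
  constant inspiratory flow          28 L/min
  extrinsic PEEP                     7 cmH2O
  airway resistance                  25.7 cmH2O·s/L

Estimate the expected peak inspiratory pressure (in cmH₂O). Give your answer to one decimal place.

Flow: 28 L/min ÷ 60 = 0.4667 L/s.
PIP = Pplat + Raw × flow = 16 + 25.7 × 0.4667 = 16 + 11.994 = 27.994 cmH2O.

28.0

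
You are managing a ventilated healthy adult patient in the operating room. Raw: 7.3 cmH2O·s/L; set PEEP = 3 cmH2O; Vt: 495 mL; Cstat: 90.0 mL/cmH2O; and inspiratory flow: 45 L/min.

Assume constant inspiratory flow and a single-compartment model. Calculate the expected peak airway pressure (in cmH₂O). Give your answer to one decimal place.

Flow: 45 L/min ÷ 60 = 0.75 L/s.
Equation of motion (constant flow): PIP = Vt/C + R·V̇ + PEEP.
PIP = 495/90.0 + 7.3×0.75 + 3 = 5.5 + 5.475 + 3 = 13.975 cmH2O.

14.0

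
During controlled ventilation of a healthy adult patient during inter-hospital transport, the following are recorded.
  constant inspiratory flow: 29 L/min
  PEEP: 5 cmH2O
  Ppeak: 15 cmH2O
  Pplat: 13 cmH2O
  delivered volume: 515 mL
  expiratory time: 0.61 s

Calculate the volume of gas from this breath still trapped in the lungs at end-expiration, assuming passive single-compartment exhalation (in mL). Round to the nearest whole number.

Flow: 29 L/min ÷ 60 = 0.4833 L/s.
R = (PIP − Pplat)/V̇ = (15 − 13) / 0.4833 = 2.0/0.4833 = 4.138 cmH2O·s/L.
C = Vt/(Pplat − PEEP) = 515.0 / (13 − 5) = 515.0/8.0 = 64.375 mL/cmH2O.
τ = R × C = 4.138 × 0.06438 L/cmH2O = 0.2664 s.
Fraction remaining = e^(−Te/τ) = e^(−0.61/0.2664) = 0.1013.
Trapped volume = 515.0 × 0.1013 = 52.17 mL.

52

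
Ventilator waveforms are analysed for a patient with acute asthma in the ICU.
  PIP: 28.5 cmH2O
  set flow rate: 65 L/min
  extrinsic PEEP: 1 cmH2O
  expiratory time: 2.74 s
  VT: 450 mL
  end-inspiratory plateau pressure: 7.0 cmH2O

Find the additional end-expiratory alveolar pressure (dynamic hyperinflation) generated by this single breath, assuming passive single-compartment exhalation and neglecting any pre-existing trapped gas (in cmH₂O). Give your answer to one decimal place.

1.0

Flow: 65 L/min ÷ 60 = 1.0833 L/s.
R = (PIP − Pplat)/V̇ = (28.5 − 7.0) / 1.0833 = 21.5/1.0833 = 19.847 cmH2O·s/L.
C = Vt/(Pplat − PEEP) = 450.0 / (7.0 − 1) = 450.0/6.0 = 75.0 mL/cmH2O.
τ = R × C = 19.847 × 0.075 L/cmH2O = 1.489 s.
Fraction remaining = e^(−Te/τ) = e^(−2.74/1.489) = 0.1588; trapped volume = 450.0 × 0.1588 = 71.46 mL.
Additional alveolar pressure from trapping ≈ V_trapped / C = 71.46 / 75.0 = 0.9528 cmH2O.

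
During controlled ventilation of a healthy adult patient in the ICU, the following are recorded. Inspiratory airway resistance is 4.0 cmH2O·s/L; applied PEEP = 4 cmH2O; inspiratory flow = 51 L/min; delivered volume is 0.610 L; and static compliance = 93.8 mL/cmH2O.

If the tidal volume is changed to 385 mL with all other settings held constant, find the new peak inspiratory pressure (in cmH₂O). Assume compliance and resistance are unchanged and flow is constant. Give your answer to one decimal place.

Flow: 51 L/min ÷ 60 = 0.85 L/s.
PIP = Vt/C + R·V̇ + PEEP (constant-flow equation of motion).
Only the elastic term changes: ΔPIP = ΔVt / C = (385 − 610) / 93.8 = -2.399 cmH2O.
Original PIP = 610/93.8 + 4.0×0.85 + 4 = 13.903 cmH2O; new PIP = 13.903 + (-2.399) = 11.504 cmH2O.

11.5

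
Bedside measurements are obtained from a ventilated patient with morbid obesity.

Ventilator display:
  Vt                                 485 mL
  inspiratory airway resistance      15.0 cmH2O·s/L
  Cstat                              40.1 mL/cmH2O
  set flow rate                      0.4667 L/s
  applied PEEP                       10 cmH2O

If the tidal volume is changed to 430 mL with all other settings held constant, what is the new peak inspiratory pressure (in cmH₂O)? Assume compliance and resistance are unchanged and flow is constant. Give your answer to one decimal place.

PIP = Vt/C + R·V̇ + PEEP (constant-flow equation of motion).
Only the elastic term changes: ΔPIP = ΔVt / C = (430 − 485) / 40.1 = -1.372 cmH2O.
Original PIP = 485/40.1 + 15.0×0.4667 + 10 = 29.095 cmH2O; new PIP = 29.095 + (-1.372) = 27.723 cmH2O.

27.7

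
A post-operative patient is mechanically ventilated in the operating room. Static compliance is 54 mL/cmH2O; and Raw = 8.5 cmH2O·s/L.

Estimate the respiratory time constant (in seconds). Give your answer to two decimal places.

τ = R × C = 8.5 × 54 mL/cmH2O = 8.5 × 0.054 L/cmH2O = 0.459 s.

0.46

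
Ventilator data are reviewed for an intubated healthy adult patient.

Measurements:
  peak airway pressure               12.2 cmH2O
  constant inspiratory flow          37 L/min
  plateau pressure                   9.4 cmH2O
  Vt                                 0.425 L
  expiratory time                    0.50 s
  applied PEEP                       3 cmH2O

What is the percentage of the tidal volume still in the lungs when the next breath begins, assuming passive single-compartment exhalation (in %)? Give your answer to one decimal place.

Flow: 37 L/min ÷ 60 = 0.6167 L/s.
R = (PIP − Pplat)/V̇ = (12.2 − 9.4) / 0.6167 = 2.8/0.6167 = 4.54 cmH2O·s/L.
C = Vt/(Pplat − PEEP) = 425.0 / (9.4 − 3) = 425.0/6.4 = 66.406 mL/cmH2O.
τ = R × C = 4.54 × 0.06641 L/cmH2O = 0.3015 s.
Fraction remaining at end-expiration = e^(−Te/τ) = e^(−0.50/0.3015) = 0.1904 → 19.04%.

19.0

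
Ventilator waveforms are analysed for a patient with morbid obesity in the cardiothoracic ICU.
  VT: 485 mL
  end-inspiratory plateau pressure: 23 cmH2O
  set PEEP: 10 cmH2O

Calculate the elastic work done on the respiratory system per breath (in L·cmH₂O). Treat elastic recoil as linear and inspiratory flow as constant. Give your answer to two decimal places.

Elastic work ≈ ½ × (Pplat − PEEP) × Vt = 0.5 × (23 − 10) × 0.485 L = 0.5 × 13.0 × 0.485 = 3.153 L·cmH2O.

3.15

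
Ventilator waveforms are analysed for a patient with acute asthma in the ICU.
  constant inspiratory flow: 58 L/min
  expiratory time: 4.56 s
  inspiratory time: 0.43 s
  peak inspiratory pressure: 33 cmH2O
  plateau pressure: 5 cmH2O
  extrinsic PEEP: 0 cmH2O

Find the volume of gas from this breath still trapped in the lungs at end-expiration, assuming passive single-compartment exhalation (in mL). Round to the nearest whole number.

Flow: 58 L/min ÷ 60 = 0.9667 L/s.
Vt = flow × Ti = 0.9667 L/s × 0.43 s × 1000 mL/L = 415.68 mL.
R = (PIP − Pplat)/V̇ = (33 − 5) / 0.9667 = 28.0/0.9667 = 28.965 cmH2O·s/L.
C = Vt/(Pplat − PEEP) = 415.68 / (5 − 0) = 415.68/5.0 = 83.136 mL/cmH2O.
τ = R × C = 28.965 × 0.08314 L/cmH2O = 2.408 s.
Fraction remaining = e^(−Te/τ) = e^(−4.56/2.408) = 0.1505.
Trapped volume = 415.68 × 0.1505 = 62.56 mL.

63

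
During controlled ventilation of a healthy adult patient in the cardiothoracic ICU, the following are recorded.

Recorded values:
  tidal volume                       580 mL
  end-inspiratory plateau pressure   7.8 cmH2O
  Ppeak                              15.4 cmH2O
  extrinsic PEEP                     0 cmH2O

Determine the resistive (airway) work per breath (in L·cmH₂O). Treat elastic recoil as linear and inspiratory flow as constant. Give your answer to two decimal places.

4.41

With constant inspiratory flow the resistive pressure is constant at PIP − Pplat = 15.4 − 7.8 = 7.6 cmH2O, so resistive work = 7.6 × 0.580 = 4.408 L·cmH2O.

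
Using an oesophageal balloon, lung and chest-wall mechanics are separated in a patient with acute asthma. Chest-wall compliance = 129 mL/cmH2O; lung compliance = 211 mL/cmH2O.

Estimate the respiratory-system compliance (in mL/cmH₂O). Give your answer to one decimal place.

80.1

Lung and chest wall are elastances in series: 1/Crs = 1/CL + 1/Ccw.
1/Crs = 1/211 + 1/129 = 0.01249.
Crs = 80.064 mL/cmH2O.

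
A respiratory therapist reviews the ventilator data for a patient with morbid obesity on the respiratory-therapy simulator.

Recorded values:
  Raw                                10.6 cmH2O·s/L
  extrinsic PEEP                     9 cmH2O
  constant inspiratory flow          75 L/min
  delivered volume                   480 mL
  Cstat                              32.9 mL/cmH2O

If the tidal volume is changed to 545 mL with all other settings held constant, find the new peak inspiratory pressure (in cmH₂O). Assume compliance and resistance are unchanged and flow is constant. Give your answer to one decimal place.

38.8

Flow: 75 L/min ÷ 60 = 1.25 L/s.
PIP = Vt/C + R·V̇ + PEEP (constant-flow equation of motion).
Only the elastic term changes: ΔPIP = ΔVt / C = (545 − 480) / 32.9 = 1.976 cmH2O.
Original PIP = 480/32.9 + 10.6×1.25 + 9 = 36.84 cmH2O; new PIP = 36.84 + (1.976) = 38.816 cmH2O.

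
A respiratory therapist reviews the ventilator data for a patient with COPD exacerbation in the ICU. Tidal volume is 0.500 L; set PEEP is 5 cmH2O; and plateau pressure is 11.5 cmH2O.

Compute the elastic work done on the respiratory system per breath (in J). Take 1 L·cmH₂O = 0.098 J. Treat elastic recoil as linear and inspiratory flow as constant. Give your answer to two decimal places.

Elastic work ≈ ½ × (Pplat − PEEP) × Vt = 0.5 × (11.5 − 5) × 0.500 L = 0.5 × 6.5 × 0.500 = 1.625 L·cmH2O.
× 0.098 J/(L·cmH2O) → 0.1593 J.

0.16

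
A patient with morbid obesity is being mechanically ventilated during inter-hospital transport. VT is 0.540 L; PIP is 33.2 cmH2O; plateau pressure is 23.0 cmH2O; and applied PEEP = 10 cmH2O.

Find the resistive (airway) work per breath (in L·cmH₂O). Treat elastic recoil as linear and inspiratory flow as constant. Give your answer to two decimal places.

With constant inspiratory flow the resistive pressure is constant at PIP − Pplat = 33.2 − 23.0 = 10.2 cmH2O, so resistive work = 10.2 × 0.540 = 5.508 L·cmH2O.

5.51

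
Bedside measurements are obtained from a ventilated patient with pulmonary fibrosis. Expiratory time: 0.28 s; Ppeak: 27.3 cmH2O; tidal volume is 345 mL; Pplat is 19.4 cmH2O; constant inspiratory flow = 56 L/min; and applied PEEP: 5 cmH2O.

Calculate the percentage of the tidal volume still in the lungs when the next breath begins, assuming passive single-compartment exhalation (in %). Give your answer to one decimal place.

25.1

Flow: 56 L/min ÷ 60 = 0.9333 L/s.
R = (PIP − Pplat)/V̇ = (27.3 − 19.4) / 0.9333 = 7.9/0.9333 = 8.465 cmH2O·s/L.
C = Vt/(Pplat − PEEP) = 345.0 / (19.4 − 5) = 345.0/14.4 = 23.958 mL/cmH2O.
τ = R × C = 8.465 × 0.02396 L/cmH2O = 0.2028 s.
Fraction remaining at end-expiration = e^(−Te/τ) = e^(−0.28/0.2028) = 0.2514 → 25.14%.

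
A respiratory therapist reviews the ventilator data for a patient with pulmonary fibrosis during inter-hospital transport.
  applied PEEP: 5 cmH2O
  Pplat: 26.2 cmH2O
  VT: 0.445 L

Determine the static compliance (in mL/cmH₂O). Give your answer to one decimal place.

Cstat = Vt / (Pplat − PEEP) = 445 / (26.2 − 5) = 445 / 21.2 = 20.991 mL/cmH2O.

21.0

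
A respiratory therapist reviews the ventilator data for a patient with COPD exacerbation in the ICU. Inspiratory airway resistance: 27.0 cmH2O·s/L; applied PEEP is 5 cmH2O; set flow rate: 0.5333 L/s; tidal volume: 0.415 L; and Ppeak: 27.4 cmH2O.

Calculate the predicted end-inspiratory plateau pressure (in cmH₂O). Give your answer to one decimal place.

Pplat = PIP − Raw × flow = 27.4 − 27.0 × 0.5333 = 27.4 − 14.399 = 13.001 cmH2O.

13.0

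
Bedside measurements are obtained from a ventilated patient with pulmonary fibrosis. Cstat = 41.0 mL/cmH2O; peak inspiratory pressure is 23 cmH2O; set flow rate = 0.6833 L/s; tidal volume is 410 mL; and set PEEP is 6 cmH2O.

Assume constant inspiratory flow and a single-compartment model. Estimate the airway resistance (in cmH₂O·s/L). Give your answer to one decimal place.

10.2

Equation of motion (constant flow): PIP = Vt/C + R·V̇ + PEEP.
R·V̇ = PIP − Vt/C − PEEP = 23 − 410/41.0 − 6 = 23 − 10.0 − 6 = 7.0 cmH2O.
R = 7.0 / 0.6833 = 10.244 cmH2O·s/L.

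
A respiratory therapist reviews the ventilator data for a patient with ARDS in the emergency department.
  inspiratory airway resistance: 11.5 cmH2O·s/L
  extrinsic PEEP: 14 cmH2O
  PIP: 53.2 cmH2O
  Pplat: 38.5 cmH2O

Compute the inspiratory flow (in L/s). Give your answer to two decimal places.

1.28

flow = (PIP − Pplat) / Raw = 14.7 / 11.5 = 1.278 L/s.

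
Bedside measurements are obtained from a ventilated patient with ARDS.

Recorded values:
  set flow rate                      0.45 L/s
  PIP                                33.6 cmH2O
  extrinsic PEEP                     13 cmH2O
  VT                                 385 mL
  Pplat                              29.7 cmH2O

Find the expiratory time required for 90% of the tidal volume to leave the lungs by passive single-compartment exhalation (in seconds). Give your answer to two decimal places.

0.46

R = (PIP − Pplat)/V̇ = (33.6 − 29.7) / 0.45 = 3.9/0.45 = 8.667 cmH2O·s/L.
C = Vt/(Pplat − PEEP) = 385.0 / (29.7 − 13) = 385.0/16.7 = 23.054 mL/cmH2O.
τ = R × C = 8.667 × 0.02305 L/cmH2O = 0.1998 s.
t = −τ·ln(1 − 0.90) = −0.1998·ln(0.1) = 0.4601 s.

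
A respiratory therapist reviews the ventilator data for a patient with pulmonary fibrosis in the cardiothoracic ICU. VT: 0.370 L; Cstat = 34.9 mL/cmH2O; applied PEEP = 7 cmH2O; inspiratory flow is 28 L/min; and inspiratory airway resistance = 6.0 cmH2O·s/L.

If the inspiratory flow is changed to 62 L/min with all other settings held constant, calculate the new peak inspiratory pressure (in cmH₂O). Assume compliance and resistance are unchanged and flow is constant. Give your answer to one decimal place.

Flow: 28 L/min ÷ 60 = 0.4667 L/s.
New flow: 62 L/min ÷ 60 = 1.0333 L/s.
PIP = Vt/C + R·V̇ + PEEP (constant-flow equation of motion).
Only the resistive term changes: ΔPIP = R × ΔV̇ = 6.0 × (1.0333 − 0.4667) = 6.0 × 0.5666 = 3.4 cmH2O.
Original PIP = 370/34.9 + 6.0×0.4667 + 7 = 20.402 cmH2O; new PIP = 20.402 + (3.4) = 23.802 cmH2O.

23.8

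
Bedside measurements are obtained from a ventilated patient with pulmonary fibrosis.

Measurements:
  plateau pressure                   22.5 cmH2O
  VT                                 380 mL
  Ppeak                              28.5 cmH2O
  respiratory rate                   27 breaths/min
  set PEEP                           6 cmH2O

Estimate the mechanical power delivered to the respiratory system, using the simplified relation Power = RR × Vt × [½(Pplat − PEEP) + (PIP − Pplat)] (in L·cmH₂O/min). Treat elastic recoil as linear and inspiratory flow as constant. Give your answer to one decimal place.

146.2

Per-breath work = Vt × [½(Pplat−PEEP) + (PIP−Pplat)] = 0.380 × [0.5×16.5 + 6.0] = 0.380 × 14.25 = 5.415 L·cmH2O.
Power = 27 × 5.415 = 146.21 L·cmH2O/min.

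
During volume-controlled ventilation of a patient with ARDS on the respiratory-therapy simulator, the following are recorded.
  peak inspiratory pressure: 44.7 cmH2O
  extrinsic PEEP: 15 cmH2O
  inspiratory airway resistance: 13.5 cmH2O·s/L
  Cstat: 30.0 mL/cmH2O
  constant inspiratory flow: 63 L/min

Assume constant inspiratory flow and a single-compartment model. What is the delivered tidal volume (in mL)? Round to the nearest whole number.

466

Flow: 63 L/min ÷ 60 = 1.05 L/s.
Equation of motion (constant flow): PIP = Vt/C + R·V̇ + PEEP.
Vt/C = PIP − R·V̇ − PEEP = 44.7 − 14.175 − 15 = 15.525 cmH2O.
Vt = C × 15.525 = 30.0 × 15.525 = 465.75 mL.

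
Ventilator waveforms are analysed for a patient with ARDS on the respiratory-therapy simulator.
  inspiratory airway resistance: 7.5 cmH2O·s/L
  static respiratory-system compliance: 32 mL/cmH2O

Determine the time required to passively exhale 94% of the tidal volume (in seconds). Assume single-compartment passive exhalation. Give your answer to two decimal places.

τ = R × C = 7.5 × 32 mL/cmH2O = 7.5 × 0.032 L/cmH2O = 0.24 s.
Exhaled fraction f = 1 − e^(−t/τ) → t = −τ·ln(1 − f) = −0.24·ln(0.06) = 0.6752 s.

0.68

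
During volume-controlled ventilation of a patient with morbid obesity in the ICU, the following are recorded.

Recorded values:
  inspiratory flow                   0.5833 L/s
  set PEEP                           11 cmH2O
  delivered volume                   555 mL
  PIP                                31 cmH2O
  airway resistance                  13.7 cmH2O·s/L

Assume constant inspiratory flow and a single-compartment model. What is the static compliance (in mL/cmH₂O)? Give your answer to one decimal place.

Equation of motion (constant flow): PIP = Vt/C + R·V̇ + PEEP.
Vt/C = PIP − R·V̇ − PEEP = 31 − 13.7×0.5833 − 11 = 31 − 7.991 − 11 = 12.009 cmH2O.
C = Vt / 12.009 = 555 / 12.009 = 46.215 mL/cmH2O.

46.2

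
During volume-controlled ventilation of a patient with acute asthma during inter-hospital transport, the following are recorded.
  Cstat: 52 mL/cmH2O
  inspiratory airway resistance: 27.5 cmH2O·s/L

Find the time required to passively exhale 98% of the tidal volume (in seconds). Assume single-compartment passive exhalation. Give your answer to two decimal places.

τ = R × C = 27.5 × 52 mL/cmH2O = 27.5 × 0.052 L/cmH2O = 1.43 s.
Exhaled fraction f = 1 − e^(−t/τ) → t = −τ·ln(1 − f) = −1.43·ln(0.02) = 5.594 s.

5.59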